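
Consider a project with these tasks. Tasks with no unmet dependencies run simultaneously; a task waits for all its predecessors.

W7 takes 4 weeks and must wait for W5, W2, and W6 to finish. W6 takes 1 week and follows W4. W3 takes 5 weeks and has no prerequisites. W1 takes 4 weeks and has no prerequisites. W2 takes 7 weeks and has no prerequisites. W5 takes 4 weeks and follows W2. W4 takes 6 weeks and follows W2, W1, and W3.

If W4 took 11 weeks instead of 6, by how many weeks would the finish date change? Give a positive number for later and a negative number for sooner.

5

As given, the longest chain is W2→W4→W6→W7 = 7+6+1+4 = 18, so the finish is 18 weeks.
Since W4 is critical, the +5 change carries straight to that chain (now 23 weeks).
The critical path is still W2→W4→W6→W7; finish is now 23 weeks.
Change in finish: 23 − 18 = +5 weeks.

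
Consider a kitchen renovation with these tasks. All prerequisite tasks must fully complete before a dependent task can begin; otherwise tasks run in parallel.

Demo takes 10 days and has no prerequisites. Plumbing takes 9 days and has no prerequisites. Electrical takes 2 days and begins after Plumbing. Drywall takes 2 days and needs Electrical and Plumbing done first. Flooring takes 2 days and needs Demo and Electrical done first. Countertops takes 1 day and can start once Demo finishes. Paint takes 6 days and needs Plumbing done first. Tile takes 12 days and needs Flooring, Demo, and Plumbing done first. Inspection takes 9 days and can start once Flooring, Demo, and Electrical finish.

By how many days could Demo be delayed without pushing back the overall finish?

1

Plumbing→Electrical→Flooring→Tile = 9+2+2+12 = 25 sets the makespan at 25 days.
Longest path through Demo: 24 days (earliest finish 10, latest finish 11).
Float = 25 − 24 = 1.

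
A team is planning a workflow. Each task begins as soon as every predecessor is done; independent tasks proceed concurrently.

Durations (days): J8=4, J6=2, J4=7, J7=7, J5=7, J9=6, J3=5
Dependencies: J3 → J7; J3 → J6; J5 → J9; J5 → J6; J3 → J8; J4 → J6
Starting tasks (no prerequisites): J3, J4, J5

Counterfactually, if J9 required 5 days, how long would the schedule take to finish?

12

Critical path before the change: J5→J9 = 7+6 = 13 giving 13 days.
Since J9 is critical, the -1 change carries straight to that chain (now 12 days).
New critical path: J3→J7 = 5+7 = 12 ⇒ 12 days.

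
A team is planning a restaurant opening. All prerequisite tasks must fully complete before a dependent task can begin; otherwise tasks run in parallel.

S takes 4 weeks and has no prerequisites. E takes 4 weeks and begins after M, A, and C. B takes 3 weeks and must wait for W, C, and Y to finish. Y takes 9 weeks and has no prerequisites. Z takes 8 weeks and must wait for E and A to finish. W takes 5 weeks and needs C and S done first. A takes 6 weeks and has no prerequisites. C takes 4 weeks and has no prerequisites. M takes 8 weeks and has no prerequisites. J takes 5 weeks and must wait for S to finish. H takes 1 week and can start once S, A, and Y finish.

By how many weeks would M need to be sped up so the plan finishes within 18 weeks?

Current finish: 20 weeks; target: 18.
M is on every critical path, so each week cut from M cuts the finish by one (this holds down to a finish of 18).
Need 20 − 18 = 2 weeks off M → M becomes 6 weeks, finish becomes 18.

2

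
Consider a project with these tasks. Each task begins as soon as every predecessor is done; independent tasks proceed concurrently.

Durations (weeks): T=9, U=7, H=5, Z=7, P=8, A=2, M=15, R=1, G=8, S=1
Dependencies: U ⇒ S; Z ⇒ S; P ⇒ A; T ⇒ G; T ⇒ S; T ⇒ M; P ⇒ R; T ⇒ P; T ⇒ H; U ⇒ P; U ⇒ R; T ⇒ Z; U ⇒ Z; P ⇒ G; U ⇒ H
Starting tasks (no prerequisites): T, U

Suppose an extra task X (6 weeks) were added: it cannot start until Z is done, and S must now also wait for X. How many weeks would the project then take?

Originally the project takes 25 weeks.
With X inserted, S now waits for max(T, U, Z, X).
New critical path: T→P→G = 9+8+8 = 25 ⇒ 25 weeks.

25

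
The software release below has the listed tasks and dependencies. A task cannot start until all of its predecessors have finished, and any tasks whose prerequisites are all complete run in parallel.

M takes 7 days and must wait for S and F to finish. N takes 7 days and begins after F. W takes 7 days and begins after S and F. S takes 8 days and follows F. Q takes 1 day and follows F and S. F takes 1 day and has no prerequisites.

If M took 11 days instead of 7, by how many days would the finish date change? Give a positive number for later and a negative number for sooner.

4

Critical path before the change: F→S→M = 1+8+7 = 16 giving 16 days.
M lies on that path, so at 11 days the path becomes 20 days.
The critical path is still F→S→M; finish is now 20 days.
Change in finish: 20 − 16 = +4 days.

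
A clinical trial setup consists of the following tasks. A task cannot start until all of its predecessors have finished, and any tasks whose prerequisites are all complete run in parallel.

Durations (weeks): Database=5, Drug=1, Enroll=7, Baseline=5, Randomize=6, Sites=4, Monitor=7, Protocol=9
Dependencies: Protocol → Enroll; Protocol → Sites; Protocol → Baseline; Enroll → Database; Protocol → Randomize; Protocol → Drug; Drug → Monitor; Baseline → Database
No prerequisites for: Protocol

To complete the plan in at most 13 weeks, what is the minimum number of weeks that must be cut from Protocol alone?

8

Current finish: 21 weeks; target: 13.
Protocol is on every critical path, so each week cut from Protocol cuts the finish by one (this holds down to a finish of 13).
Need 21 − 13 = 8 weeks off Protocol → Protocol becomes 1 week, finish becomes 13.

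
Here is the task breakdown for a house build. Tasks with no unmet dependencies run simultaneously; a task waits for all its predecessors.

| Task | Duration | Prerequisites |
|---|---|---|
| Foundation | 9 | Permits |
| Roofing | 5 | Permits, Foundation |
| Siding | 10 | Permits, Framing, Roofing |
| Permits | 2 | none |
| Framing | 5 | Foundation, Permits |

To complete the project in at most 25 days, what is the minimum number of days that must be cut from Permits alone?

1

Current finish: 26 days; target: 25.
Permits is on every critical path, so each day cut from Permits cuts the finish by one (this holds down to a finish of 25).
Need 26 − 25 = 1 day off Permits → Permits becomes 1 day, finish becomes 25.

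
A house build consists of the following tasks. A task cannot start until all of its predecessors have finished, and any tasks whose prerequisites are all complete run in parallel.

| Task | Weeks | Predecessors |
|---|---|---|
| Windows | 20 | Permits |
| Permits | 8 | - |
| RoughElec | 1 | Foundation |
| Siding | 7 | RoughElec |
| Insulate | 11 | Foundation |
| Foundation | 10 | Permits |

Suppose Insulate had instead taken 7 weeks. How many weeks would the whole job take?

28

Critical path before the change: Permits→Foundation→Insulate = 8+10+11 = 29 giving 29 weeks.
Insulate lies on that path, so at 7 weeks the path becomes 25 weeks.
New critical path: Permits→Windows = 8+20 = 28 ⇒ 28 weeks.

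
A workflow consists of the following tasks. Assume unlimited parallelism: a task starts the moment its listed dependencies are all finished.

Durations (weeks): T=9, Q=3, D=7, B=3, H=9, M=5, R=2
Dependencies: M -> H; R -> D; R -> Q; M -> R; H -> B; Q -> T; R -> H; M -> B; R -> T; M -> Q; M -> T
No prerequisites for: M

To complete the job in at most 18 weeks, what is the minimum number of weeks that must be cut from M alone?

1

Current finish: 19 weeks; target: 18.
M is on every critical path, so each week cut from M cuts the finish by one (this holds down to a finish of 15).
Need 19 − 18 = 1 week off M → M becomes 4 weeks, finish becomes 18.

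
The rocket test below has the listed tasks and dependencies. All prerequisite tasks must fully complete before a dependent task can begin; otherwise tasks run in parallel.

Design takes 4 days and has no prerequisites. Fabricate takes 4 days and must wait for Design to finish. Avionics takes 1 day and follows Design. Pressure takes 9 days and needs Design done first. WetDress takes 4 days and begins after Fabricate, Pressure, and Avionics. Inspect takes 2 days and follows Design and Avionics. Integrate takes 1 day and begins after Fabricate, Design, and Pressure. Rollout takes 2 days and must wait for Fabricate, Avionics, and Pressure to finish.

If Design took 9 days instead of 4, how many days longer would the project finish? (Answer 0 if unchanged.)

5

Actual critical path: Design→Pressure→WetDress = 4+9+4 = 17 ⇒ 17 days.
Design is on the critical path; changing it to 9 makes that path 22 days.
That remains the longest chain; total 22 days.
Change in finish: 22 − 17 = +5 days.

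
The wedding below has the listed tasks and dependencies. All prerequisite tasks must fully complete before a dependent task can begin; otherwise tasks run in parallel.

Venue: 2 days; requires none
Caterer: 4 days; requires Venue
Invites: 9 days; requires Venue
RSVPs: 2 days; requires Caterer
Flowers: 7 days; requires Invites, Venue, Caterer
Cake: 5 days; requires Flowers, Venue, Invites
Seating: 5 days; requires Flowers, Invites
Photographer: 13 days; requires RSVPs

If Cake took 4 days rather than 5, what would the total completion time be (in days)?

23

As given, the longest chain is Venue→Invites→Flowers→Cake = 2+9+7+5 = 23, so the finish is 23 days.
Cake is on the critical path; changing it to 4 makes that path 22 days.
Now Venue→Invites→Flowers→Seating = 2+9+7+5 = 23 is longest, so the finish becomes 23 days.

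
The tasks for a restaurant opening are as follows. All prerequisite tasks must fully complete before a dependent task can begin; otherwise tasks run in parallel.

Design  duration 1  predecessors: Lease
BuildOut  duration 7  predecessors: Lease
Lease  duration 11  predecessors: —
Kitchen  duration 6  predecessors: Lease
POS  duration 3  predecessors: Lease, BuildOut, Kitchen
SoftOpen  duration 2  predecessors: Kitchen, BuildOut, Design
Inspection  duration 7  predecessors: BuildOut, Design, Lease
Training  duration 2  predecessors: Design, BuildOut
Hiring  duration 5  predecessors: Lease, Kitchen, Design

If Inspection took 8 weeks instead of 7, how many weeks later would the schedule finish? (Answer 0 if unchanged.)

1

Baseline: Lease→BuildOut→Inspection = 11+7+7 = 25 → 25 weeks.
Inspection is on the critical path; changing it to 8 makes that path 26 weeks.
That remains the longest chain; total 26 weeks.
Change in finish: 26 − 25 = +1 weeks.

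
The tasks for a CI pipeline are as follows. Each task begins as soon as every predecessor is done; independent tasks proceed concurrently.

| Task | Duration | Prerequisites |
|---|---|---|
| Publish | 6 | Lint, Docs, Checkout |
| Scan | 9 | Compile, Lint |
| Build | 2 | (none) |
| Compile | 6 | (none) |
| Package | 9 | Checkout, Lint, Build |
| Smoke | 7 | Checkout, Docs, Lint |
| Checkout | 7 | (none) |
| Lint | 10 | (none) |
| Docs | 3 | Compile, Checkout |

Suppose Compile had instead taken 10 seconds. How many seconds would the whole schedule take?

20

The binding path is Lint→Package = 10+9 = 19; finish at 19 seconds.
Compile has 3 seconds of float (longest path through it is 16).
Now Compile→Docs→Smoke = 10+3+7 = 20 is longest, so the finish becomes 20 seconds.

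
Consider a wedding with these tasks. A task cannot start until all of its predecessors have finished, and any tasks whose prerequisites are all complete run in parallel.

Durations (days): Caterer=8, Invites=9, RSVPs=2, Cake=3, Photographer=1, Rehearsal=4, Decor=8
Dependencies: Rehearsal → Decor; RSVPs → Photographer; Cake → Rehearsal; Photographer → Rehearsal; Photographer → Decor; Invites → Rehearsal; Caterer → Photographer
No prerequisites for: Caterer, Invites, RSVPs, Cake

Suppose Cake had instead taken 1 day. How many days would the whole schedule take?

21

Baseline: Caterer→Photographer→Rehearsal→Decor = 8+1+4+8 = 21 → 21 days.
Cake has 6 days of float (longest path through it is 15).
The critical path is still Caterer→Photographer→Rehearsal→Decor; finish is now 21 days.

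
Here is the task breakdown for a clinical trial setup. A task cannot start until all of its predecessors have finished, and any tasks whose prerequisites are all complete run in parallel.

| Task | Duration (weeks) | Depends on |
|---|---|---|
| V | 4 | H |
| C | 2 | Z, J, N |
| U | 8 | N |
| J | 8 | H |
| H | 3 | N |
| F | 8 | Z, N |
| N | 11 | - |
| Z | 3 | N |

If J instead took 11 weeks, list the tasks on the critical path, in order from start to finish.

N, H, J, C

Baseline: N→H→J→C = 11+3+8+2 = 24 → 24 weeks.
J is on the critical path; changing it to 11 makes that path 27 weeks.
That remains the longest chain; total 27 weeks.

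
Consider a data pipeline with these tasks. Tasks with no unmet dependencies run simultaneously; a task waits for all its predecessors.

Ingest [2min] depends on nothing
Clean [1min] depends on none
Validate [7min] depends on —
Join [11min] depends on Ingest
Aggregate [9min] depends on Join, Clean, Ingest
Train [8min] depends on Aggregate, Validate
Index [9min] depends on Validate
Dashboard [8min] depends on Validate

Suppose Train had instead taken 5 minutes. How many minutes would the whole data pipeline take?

27

Baseline: Ingest→Join→Aggregate→Train = 2+11+9+8 = 30 → 30 minutes.
Train lies on that path, so at 5 minutes the path becomes 27 minutes.
No other chain overtakes it, so the finish is 27 minutes.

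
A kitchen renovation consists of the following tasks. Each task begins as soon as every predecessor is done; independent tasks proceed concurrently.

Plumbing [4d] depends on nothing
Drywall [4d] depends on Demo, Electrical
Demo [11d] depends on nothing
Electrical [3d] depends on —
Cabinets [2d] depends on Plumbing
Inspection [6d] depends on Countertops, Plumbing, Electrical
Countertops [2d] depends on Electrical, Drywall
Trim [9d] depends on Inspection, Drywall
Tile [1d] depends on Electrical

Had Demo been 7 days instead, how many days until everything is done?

As given, the longest chain is Demo→Drywall→Countertops→Inspection→Trim = 11+4+2+6+9 = 32, so the finish is 32 days.
Since Demo is critical, the -4 change carries straight to that chain (now 28 days).
No other chain overtakes it, so the finish is 28 days.

28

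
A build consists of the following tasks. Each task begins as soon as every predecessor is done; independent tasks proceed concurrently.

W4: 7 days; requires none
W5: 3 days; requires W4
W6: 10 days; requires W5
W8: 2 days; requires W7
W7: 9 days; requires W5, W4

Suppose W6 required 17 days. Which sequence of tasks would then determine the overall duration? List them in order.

W4, W5, W6

As given, the longest chain is W4→W5→W7→W8 = 7+3+9+2 = 21, so the finish is 21 days.
The longest path through W6 is only 20 days, so W6 has float 1.
New critical path: W4→W5→W6 = 7+3+17 = 27 ⇒ 27 days.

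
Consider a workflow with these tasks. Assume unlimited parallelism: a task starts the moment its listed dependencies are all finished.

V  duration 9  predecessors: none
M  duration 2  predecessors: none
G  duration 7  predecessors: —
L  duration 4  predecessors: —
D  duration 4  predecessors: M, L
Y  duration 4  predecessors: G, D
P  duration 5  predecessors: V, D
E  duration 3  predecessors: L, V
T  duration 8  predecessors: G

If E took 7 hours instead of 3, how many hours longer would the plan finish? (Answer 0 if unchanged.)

Critical path before the change: G→T = 7+8 = 15 giving 15 hours.
E has 3 hours of float (longest path through it is 12).
New critical path: V→E = 9+7 = 16 ⇒ 16 hours.
Change in finish: 16 − 15 = +1 hours.

1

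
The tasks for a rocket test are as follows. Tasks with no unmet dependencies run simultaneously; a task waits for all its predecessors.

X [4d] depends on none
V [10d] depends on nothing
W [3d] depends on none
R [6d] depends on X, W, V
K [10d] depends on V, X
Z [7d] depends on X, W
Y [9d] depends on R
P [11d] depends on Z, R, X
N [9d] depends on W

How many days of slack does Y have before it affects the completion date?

2

Critical path: V→R→P = 10+6+11 = 27, so the finish is 27 days.
The longest chain containing Y totals 25 days.
Slack of Y = 18 − 16 = 2 days.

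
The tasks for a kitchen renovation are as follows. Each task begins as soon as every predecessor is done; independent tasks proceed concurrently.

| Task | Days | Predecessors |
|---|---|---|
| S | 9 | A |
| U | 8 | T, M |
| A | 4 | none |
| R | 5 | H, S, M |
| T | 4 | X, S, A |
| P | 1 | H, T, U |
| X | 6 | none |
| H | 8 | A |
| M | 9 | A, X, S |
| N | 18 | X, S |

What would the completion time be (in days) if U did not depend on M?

31

Original critical path: A→S→M→U→P = 4+9+9+8+1 = 31 ⇒ 31 days.
Without M→U, U's earliest start moves from 22 to 17.
New critical path: A→S→N = 4+9+18 = 31 ⇒ 31 days.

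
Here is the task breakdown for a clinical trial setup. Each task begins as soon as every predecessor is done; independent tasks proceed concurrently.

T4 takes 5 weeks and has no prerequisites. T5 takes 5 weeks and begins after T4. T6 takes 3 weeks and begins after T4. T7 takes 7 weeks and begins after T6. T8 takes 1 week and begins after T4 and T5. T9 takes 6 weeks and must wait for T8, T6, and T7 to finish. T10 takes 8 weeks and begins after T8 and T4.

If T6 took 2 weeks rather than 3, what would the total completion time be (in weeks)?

Actual critical path: T4→T6→T7→T9 = 5+3+7+6 = 21 ⇒ 21 weeks.
T6 lies on that path, so at 2 weeks the path becomes 20 weeks.
No other chain overtakes it, so the finish is 20 weeks.

20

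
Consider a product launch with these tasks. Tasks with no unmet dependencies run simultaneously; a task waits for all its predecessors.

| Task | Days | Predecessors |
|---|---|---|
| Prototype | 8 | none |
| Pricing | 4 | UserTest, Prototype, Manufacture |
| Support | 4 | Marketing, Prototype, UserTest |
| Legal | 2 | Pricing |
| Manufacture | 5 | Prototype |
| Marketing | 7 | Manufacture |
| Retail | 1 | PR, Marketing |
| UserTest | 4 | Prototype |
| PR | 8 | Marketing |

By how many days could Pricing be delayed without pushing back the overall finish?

10

The longest chain is Prototype→Manufacture→Marketing→PR→Retail = 8+5+7+8+1 = 29; overall finish 29 days.
Longest path through Pricing: 19 days (earliest finish 17, latest finish 27).
So Pricing can slip 27 − 17 = 10 days.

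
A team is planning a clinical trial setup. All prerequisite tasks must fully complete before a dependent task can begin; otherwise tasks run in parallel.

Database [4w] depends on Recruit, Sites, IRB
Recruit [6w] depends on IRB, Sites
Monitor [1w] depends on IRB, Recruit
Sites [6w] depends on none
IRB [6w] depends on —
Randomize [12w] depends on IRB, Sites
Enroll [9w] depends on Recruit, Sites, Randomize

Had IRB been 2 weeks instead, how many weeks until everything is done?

The binding path is IRB→Randomize→Enroll = 6+12+9 = 27; finish at 27 weeks.
IRB is on the critical path; changing it to 2 makes that path 23 weeks.
New critical path: Sites→Randomize→Enroll = 6+12+9 = 27 ⇒ 27 weeks.

27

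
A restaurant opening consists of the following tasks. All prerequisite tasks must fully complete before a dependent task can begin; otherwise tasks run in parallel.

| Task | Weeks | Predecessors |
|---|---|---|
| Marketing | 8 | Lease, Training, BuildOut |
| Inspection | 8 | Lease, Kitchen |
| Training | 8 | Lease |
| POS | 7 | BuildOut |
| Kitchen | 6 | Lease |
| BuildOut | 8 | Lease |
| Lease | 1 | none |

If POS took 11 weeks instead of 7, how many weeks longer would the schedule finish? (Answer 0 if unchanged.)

The binding path is Lease→BuildOut→Marketing = 1+8+8 = 17; finish at 17 weeks.
The longest path through POS is only 16 weeks, so POS has float 1.
Now Lease→BuildOut→POS = 1+8+11 = 20 is longest, so the finish becomes 20 weeks.
Change in finish: 20 − 17 = +3 weeks.

3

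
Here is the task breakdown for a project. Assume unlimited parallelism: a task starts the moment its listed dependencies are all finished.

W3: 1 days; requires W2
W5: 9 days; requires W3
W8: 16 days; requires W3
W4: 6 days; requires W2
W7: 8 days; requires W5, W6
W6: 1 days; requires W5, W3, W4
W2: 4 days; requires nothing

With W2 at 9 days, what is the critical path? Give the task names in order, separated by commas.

Baseline: W2→W3→W5→W6→W7 = 4+1+9+1+8 = 23 → 23 days.
Since W2 is critical, the +5 change carries straight to that chain (now 28 days).
No other chain overtakes it, so the finish is 28 days.

W2, W3, W5, W6, W7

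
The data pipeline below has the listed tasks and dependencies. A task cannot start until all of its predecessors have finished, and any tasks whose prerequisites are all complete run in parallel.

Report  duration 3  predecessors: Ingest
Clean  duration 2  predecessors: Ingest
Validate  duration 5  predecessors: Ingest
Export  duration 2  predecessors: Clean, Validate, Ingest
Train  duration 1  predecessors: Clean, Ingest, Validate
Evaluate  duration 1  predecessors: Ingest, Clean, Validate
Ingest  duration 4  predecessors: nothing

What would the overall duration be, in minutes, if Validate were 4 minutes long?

10

Critical path before the change: Ingest→Validate→Export = 4+5+2 = 11 giving 11 minutes.
Validate is on the critical path; changing it to 4 makes that path 10 minutes.
That remains the longest chain; total 10 minutes.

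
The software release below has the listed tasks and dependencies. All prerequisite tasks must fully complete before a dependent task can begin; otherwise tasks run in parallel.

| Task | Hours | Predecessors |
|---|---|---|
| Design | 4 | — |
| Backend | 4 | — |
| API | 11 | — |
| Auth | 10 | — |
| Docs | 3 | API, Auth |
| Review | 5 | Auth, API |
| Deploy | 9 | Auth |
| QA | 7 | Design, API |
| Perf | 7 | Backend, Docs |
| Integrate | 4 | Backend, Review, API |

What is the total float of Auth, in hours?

API→Docs→Perf = 11+3+7 = 21 sets the makespan at 21 hours.
Auth finishes as early as 10 and must finish by 11.
Float = 21 − 20 = 1.

1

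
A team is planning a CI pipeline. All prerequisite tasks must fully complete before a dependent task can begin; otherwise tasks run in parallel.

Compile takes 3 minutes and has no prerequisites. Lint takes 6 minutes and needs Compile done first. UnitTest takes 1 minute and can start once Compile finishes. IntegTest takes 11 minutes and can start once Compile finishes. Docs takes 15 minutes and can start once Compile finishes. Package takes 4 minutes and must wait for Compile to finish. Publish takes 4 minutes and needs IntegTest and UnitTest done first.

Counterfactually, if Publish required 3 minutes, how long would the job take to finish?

18

The binding path is Compile→IntegTest→Publish = 3+11+4 = 18; finish at 18 minutes.
Publish lies on that path, so at 3 minutes the path becomes 17 minutes.
Now Compile→Docs = 3+15 = 18 is longest, so the finish becomes 18 minutes.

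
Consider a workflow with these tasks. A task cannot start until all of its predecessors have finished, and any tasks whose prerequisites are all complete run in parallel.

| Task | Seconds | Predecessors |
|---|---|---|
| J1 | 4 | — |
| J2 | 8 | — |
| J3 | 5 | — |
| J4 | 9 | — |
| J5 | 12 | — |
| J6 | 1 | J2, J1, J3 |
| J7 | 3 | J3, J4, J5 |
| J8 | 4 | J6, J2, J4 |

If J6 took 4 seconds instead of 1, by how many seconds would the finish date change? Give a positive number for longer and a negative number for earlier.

As given, the longest chain is J5→J7 = 12+3 = 15, so the finish is 15 seconds.
J6 has 2 seconds of float (longest path through it is 13).
Now J2→J6→J8 = 8+4+4 = 16 is longest, so the finish becomes 16 seconds.
Change in finish: 16 − 15 = +1 seconds.

1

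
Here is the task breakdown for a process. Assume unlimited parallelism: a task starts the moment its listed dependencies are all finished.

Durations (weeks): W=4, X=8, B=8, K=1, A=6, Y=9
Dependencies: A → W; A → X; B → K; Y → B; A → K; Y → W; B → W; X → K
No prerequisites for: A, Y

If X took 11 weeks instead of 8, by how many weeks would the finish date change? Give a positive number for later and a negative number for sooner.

0

As given, the longest chain is Y→B→W = 9+8+4 = 21, so the finish is 21 weeks.
X has 6 weeks of float (longest path through it is 15).
That remains the longest chain; total 21 weeks.
Change in finish: 21 − 21 = +0 weeks.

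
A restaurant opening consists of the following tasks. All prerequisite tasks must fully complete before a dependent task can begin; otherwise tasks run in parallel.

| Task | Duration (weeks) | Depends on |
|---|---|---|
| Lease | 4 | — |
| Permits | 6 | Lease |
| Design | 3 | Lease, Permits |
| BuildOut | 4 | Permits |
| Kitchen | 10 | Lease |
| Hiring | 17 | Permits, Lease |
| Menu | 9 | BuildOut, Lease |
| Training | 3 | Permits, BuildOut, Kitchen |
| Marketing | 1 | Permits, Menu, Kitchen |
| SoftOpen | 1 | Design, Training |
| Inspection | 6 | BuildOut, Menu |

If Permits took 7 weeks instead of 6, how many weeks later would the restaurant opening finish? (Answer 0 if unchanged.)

1

The binding path is Lease→Permits→BuildOut→Menu→Inspection = 4+6+4+9+6 = 29; finish at 29 weeks.
Since Permits is critical, the +1 change carries straight to that chain (now 30 weeks).
That remains the longest chain; total 30 weeks.
Change in finish: 30 − 29 = +1 weeks.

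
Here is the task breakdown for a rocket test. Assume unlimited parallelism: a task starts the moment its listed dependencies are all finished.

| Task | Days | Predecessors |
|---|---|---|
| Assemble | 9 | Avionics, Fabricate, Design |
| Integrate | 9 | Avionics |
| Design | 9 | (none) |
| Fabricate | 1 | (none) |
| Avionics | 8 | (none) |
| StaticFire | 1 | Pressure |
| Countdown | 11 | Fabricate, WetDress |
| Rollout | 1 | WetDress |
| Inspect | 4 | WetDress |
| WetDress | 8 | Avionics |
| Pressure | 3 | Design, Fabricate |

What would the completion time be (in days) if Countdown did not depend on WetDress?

With the dependency in place, Avionics→WetDress→Countdown = 8+8+11 = 27 sets the finish at 27 days.
Without WetDress→Countdown, Countdown's earliest start moves from 16 to 1.
New critical path: Avionics→WetDress→Inspect = 8+8+4 = 20 ⇒ 20 days.

20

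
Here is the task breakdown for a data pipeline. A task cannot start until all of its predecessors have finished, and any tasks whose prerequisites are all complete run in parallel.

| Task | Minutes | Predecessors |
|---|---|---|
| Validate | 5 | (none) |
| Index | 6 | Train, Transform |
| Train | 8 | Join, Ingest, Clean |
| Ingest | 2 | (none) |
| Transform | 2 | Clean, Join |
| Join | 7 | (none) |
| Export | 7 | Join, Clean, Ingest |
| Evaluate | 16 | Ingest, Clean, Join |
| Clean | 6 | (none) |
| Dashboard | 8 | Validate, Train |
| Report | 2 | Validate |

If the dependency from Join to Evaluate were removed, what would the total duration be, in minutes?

With the dependency in place, Join→Train→Dashboard = 7+8+8 = 23 sets the finish at 23 minutes.
Without Join→Evaluate, Evaluate's earliest start moves from 7 to 6.
The longest chain is now Join→Train→Dashboard = 7+8+8 = 23, so the data pipeline takes 23 minutes.

23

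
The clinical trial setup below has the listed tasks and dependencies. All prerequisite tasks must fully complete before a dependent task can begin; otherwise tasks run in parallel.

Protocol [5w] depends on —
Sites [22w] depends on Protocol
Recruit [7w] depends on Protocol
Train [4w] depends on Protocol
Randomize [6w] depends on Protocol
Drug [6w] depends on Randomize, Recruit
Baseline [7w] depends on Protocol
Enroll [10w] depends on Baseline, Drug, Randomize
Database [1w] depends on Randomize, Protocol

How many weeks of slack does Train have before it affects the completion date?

19

Protocol→Recruit→Drug→Enroll = 5+7+6+10 = 28 sets the makespan at 28 weeks.
Train finishes as early as 9 and must finish by 28.
So Train can slip 28 − 9 = 19 weeks.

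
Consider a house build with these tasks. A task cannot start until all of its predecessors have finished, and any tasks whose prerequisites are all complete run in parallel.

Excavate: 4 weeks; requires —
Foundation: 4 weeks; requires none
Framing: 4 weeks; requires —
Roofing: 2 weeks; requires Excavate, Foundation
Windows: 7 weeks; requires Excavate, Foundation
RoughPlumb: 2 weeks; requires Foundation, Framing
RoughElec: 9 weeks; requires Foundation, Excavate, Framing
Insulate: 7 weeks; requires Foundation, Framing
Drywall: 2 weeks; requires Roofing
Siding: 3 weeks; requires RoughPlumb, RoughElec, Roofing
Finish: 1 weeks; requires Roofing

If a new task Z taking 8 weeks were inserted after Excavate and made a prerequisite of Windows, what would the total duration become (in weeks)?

Originally the schedule takes 16 weeks.
With Z inserted, Windows now waits for max(Excavate, Foundation, Z).
New critical path: Excavate→Z→Windows = 4+8+7 = 19 ⇒ 19 weeks.

19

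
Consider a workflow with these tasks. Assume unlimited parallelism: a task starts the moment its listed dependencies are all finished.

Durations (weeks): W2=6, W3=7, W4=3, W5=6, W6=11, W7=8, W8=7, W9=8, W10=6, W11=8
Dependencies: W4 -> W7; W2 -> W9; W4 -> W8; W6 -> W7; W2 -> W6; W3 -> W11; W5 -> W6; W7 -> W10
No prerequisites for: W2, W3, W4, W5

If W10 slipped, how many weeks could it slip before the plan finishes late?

Critical path: W2→W6→W7→W10 = 6+11+8+6 = 31, so the finish is 31 weeks.
Longest path through W10: 31 weeks (earliest finish 31, latest finish 31).
Float = 31 − 31 = 0.

0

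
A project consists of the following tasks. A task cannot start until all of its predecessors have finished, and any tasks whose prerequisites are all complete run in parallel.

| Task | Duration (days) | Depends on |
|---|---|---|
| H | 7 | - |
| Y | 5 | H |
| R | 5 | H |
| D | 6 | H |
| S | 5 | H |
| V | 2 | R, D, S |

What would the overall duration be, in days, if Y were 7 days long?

Critical path before the change: H→D→V = 7+6+2 = 15 giving 15 days.
The longest path through Y is only 12 days, so Y has float 3.
The critical path is still H→D→V; finish is now 15 days.

15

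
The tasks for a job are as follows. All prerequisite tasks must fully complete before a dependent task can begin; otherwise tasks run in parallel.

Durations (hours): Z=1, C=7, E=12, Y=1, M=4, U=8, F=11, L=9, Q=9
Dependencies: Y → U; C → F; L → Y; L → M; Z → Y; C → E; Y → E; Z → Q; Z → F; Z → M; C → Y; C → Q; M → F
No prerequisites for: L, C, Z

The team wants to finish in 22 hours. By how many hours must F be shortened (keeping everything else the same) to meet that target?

Current finish: 24 hours; target: 22.
F is on every critical path, so each hour cut from F cuts the finish by one (this holds down to a finish of 22).
Need 24 − 22 = 2 hours off F → F becomes 9 hours, finish becomes 22.

2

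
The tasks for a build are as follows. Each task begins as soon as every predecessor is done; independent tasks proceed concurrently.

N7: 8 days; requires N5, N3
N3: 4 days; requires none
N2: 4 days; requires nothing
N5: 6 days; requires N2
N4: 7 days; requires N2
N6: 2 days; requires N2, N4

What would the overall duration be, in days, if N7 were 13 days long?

23

The binding path is N2→N5→N7 = 4+6+8 = 18; finish at 18 days.
Since N7 is critical, the +5 change carries straight to that chain (now 23 days).
No other chain overtakes it, so the finish is 23 days.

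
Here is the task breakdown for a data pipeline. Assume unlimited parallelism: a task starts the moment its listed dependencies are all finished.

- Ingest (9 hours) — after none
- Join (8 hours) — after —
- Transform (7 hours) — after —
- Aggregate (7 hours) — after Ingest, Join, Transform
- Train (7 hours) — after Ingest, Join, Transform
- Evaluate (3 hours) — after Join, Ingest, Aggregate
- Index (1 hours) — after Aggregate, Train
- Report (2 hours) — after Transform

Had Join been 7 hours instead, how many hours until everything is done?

19

Actual critical path: Ingest→Aggregate→Evaluate = 9+7+3 = 19 ⇒ 19 hours.
Join has 1 hour of float (longest path through it is 18).
No other chain overtakes it, so the finish is 19 hours.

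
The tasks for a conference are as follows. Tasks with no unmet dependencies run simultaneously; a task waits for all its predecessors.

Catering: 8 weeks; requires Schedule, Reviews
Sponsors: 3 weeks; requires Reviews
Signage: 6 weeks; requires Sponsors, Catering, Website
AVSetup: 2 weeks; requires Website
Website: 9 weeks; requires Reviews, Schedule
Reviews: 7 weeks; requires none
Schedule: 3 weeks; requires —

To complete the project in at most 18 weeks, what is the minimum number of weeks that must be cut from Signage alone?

Current finish: 22 weeks; target: 18.
Signage is on every critical path, so each week cut from Signage cuts the finish by one (this holds down to a finish of 18).
Need 22 − 18 = 4 weeks off Signage → Signage becomes 2 weeks, finish becomes 18.

4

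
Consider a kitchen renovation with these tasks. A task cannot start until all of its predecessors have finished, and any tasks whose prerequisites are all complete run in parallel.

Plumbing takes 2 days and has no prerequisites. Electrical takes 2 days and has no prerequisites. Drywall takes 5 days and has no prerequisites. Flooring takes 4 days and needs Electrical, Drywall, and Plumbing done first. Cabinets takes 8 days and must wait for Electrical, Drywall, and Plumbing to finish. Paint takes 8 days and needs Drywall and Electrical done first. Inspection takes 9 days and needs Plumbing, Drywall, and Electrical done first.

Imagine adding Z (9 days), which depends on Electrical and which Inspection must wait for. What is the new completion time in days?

Originally the kitchen renovation takes 14 days.
With Z inserted, Inspection now waits for max(Plumbing, Drywall, Electrical, Z).
New critical path: Electrical→Z→Inspection = 2+9+9 = 20 ⇒ 20 days.

20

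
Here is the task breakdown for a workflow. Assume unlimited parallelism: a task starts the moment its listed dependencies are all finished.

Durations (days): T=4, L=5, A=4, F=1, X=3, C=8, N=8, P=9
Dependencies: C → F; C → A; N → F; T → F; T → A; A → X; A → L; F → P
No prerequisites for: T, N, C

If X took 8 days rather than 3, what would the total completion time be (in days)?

20

As given, the longest chain is N→F→P = 8+1+9 = 18, so the finish is 18 days.
X is off the critical path — its longest chain is 15 days, giving 3 of slack.
New critical path: C→A→X = 8+4+8 = 20 ⇒ 20 days.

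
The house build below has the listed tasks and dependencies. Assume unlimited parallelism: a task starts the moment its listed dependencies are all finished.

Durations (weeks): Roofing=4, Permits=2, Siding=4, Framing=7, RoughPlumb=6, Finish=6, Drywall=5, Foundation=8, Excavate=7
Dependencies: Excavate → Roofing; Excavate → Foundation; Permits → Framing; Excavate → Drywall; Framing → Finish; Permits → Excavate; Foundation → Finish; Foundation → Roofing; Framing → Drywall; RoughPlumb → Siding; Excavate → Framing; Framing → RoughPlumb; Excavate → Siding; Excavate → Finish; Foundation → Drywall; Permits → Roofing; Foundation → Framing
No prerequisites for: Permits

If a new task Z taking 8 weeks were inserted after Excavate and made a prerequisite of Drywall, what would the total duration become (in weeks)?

34

Originally the job takes 34 weeks.
With Z inserted, Drywall now waits for max(Foundation, Framing, Excavate, Z).
New critical path: Permits→Excavate→Foundation→Framing→RoughPlumb→Siding = 2+7+8+7+6+4 = 34 ⇒ 34 weeks.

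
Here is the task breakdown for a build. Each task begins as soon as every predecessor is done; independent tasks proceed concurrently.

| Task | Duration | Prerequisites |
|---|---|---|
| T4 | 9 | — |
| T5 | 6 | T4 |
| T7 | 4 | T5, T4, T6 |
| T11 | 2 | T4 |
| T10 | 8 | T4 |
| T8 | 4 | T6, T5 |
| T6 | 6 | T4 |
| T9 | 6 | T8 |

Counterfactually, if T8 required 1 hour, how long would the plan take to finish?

Baseline: T4→T5→T8→T9 = 9+6+4+6 = 25 → 25 hours.
T8 is on the critical path; changing it to 1 makes that path 22 hours.
No other chain overtakes it, so the finish is 22 hours.

22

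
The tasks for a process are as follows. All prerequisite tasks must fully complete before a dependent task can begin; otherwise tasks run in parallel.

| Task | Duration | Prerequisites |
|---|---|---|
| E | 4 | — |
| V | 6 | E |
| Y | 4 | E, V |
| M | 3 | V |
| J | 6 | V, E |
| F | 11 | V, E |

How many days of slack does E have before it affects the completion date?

Critical path: E→V→F = 4+6+11 = 21, so the finish is 21 days.
The longest chain containing E totals 21 days.
Slack of E = 0 − 0 = 0 days.

0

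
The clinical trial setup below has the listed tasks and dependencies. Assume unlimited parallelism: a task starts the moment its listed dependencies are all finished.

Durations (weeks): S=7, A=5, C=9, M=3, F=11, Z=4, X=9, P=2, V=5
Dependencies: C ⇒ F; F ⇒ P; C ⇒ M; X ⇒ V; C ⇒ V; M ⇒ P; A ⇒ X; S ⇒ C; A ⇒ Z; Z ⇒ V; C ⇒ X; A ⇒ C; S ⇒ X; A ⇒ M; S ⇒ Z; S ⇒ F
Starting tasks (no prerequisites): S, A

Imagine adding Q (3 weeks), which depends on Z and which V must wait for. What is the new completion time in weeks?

30

Originally the clinical trial setup takes 30 weeks.
With Q inserted, V now waits for max(X, C, Z, Q).
New critical path: S→C→X→V = 7+9+9+5 = 30 ⇒ 30 weeks.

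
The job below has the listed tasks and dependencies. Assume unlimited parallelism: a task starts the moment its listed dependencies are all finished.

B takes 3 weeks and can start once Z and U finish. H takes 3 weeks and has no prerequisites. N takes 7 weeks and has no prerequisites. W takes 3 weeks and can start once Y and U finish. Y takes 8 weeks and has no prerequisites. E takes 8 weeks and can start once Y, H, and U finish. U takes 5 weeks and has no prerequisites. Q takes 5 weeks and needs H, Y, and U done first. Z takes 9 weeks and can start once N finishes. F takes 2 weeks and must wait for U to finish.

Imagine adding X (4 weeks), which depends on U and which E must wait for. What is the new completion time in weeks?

19

Originally the job takes 19 weeks.
With X inserted, E now waits for max(Y, H, U, X).
New critical path: N→Z→B = 7+9+3 = 19 ⇒ 19 weeks.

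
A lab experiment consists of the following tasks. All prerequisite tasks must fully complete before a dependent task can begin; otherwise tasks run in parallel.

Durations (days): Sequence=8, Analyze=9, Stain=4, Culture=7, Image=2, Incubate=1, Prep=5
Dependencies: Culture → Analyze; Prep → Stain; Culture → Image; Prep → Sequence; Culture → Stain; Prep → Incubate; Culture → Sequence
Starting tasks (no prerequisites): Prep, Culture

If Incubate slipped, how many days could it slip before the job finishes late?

10

Culture→Analyze = 7+9 = 16 sets the makespan at 16 days.
Longest path through Incubate: 6 days (earliest finish 6, latest finish 16).
Slack of Incubate = 15 − 5 = 10 days.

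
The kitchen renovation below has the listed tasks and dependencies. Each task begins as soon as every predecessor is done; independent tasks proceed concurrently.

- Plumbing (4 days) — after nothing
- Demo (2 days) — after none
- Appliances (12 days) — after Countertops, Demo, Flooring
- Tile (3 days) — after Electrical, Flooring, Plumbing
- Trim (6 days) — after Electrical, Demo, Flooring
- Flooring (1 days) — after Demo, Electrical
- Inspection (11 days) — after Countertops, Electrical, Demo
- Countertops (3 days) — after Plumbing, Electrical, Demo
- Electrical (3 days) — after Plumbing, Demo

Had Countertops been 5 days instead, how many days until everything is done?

Critical path before the change: Plumbing→Electrical→Countertops→Appliances = 4+3+3+12 = 22 giving 22 days.
Countertops is on the critical path; changing it to 5 makes that path 24 days.
No other chain overtakes it, so the finish is 24 days.

24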